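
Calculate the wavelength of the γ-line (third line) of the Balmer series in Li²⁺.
48.215086 nm

The lines of a series are numbered from the longest wavelength (smallest ΔE) outward; the third line is the transition from n = n_f + 3 to n_f.
The Balmer series has all transitions ending at n_f = 2.

For Li²⁺ (Z = 3), the third line (γ-line) is the jump from n = 5 to n = 2:
E_5 = -13.6057 × 3² / 5² = -4.89805200 eV
E_2 = -13.6057 × 3² / 2² = -30.61282500 eV
ΔE = E_5 - E_2 = 25.71477300 eV

λ = hc/E = 1239.84 eV·nm / 25.71477300 eV
λ = 48.215086 nm

This is the γ-line of the Balmer series in Li²⁺.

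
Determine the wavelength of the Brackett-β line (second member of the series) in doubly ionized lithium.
291.6048 nm

The lines of a series are numbered from the longest wavelength (smallest ΔE) outward; the second line is the transition from n = n_f + 2 to n_f.
The Brackett series has all transitions ending at n_f = 4.

For Li²⁺ (Z = 3), the second line (β-line) is the jump from n = 6 to n = 4:
E_6 = -13.6057 × 3² / 6² = -3.40142500 eV
E_4 = -13.6057 × 3² / 4² = -7.65320625 eV
ΔE = E_6 - E_4 = 4.25178125 eV

λ = hc/E = 1239.84 eV·nm / 4.25178125 eV
λ = 291.6048 nm

This is the β-line of the Brackett series in Li²⁺.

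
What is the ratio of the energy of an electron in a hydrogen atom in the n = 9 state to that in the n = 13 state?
2.086

Using E_n = -13.6057 Z² / n² eV with Z = 1:

E_9 = -13.6057 / 9² = -13.6057 / 81 = -0.167971605 eV
E_13 = -13.6057 / 13² = -13.6057 / 169 = -0.080507101 eV

The ratio is:
E_9/E_13 = (-0.167971605) / (-0.080507101)
E_9/E_13 = (-13.6057/81) / (-13.6057/169)
E_9/E_13 = 169/81
E_9/E_13 = 2.086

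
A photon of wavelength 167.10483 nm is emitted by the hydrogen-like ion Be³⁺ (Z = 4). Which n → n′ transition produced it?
n = 13 → n = 5

First, find the photon energy from the wavelength (hc = 1239.84 eV·nm):
E = hc/λ = 1239.84 eV·nm / 167.10483 nm = 7.4195342 eV

The energy levels of Be³⁺ satisfy E_n = -13.6057 × 4² / n² eV, so an emission n_i → n_f releases
ΔE = 13.6057 × 4² × (1/n_f² − 1/n_i²) eV.

Setting ΔE equal to the photon energy:
1/n_f² − 1/n_i² = 7.4195342 / (13.6057 × 4²) = 0.034082839

Since 1/n_i² must be positive, we need 1/n_f² > 0.034082839, i.e. n_f ≤ 5. For each allowed n_f, solve n_i = (1/n_f² − 0.034082839)^(−1/2) and check whether it is a whole number:
  n_f = 1: 1/n_i² = 1.000000000 − 0.034082839 = 0.965917161 → n_i = 1.017  (not an integer) ✗
  n_f = 2: 1/n_i² = 0.250000000 − 0.034082839 = 0.215917161 → n_i = 2.152  (not an integer) ✗
  n_f = 3: 1/n_i² = 0.111111111 − 0.034082839 = 0.077028272 → n_i = 3.603  (not an integer) ✗
  n_f = 4: 1/n_i² = 0.062500000 − 0.034082839 = 0.028417161 → n_i = 5.932  (not an integer) ✗
  n_f = 5: 1/n_i² = 0.040000000 − 0.034082839 = 0.005917161 → n_i = 13.000  → integer, n_i = 13 ✓

Only n_f = 5 gives an integer upper level, n_i = 13.

The transition is from n = 13 to n = 5 (emission).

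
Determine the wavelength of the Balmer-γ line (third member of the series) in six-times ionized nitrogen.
8.86 nm

The lines of a series are numbered from the longest wavelength (smallest ΔE) outward; the third line is the transition from n = n_f + 3 to n_f.
The Balmer series has all transitions ending at n_f = 2.

For N⁶⁺ (Z = 7), the third line (γ-line) is the jump from n = 5 to n = 2:
E_5 = -13.6057 × 7² / 5² = -26.6672 eV
E_2 = -13.6057 × 7² / 2² = -166.6698 eV
ΔE = E_5 - E_2 = 140.0026 eV

λ = hc/E = 1239.84 eV·nm / 140.0026 eV
λ = 8.86 nm

This is the γ-line of the Balmer series in N⁶⁺.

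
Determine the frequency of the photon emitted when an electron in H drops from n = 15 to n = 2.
8.07840e+14 Hz

First, find the transition energy:
E_15 = -13.6057 / 15² = -0.06046978 eV
E_2 = -13.6057 / 2² = -3.40142500 eV
|ΔE| = |E_2 - E_15| = 3.34095522 eV

Convert to Joules: E = 3.34095522 eV × (1.602177 × 10⁻¹⁹ J/eV) = 5.3528016e-19 J

Using E = hf:
f = E/h = 5.3528016e-19 J / (6.62607 × 10⁻³⁴ J·s)
f = 8.07840e+14 Hz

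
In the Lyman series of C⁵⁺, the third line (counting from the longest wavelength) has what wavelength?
2.70 nm

The lines of a series are numbered from the longest wavelength (smallest ΔE) outward; the third line is the transition from n = n_f + 3 to n_f.
The Lyman series has all transitions ending at n_f = 1.

For C⁵⁺ (Z = 6), the third line (γ-line) is the jump from n = 4 to n = 1:
E_4 = -13.6057 × 6² / 4² = -30.6128 eV
E_1 = -13.6057 × 6² / 1² = -489.8052 eV
ΔE = E_4 - E_1 = 459.1924 eV

λ = hc/E = 1239.84 eV·nm / 459.1924 eV
λ = 2.70 nm

This is the γ-line of the Lyman series in C⁵⁺.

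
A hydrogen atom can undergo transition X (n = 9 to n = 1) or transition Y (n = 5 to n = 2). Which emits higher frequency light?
9 → 1

Calculate the energy for each transition:

Transition 9 → 1:
ΔE₁ = |E_1 - E_9| = |-13.6057/1² - (-13.6057/9²)|
ΔE₁ = |-13.60570000 - (-0.16797160)| = 13.43773 eV

Transition 5 → 2:
ΔE₂ = |E_2 - E_5| = |-13.6057/2² - (-13.6057/5²)|
ΔE₂ = |-3.40142500 - (-0.54422800)| = 2.85720 eV

Since 13.43773 eV > 2.85720 eV, the transition 9 → 1 emits the more energetic photon.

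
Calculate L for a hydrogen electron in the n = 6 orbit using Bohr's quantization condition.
6.3274e-34 J·s (or 6ℏ)

In the Bohr model, angular momentum is quantized:
L = nℏ

where ℏ = h/(2π) = 1.054572e-34 J·s

For n = 6:
L = 6 × 1.054572e-34 J·s
L = 6.3274e-34 J·s

This can also be written as L = 6ℏ.
The angular momentum is an integer multiple of the reduced Planck constant.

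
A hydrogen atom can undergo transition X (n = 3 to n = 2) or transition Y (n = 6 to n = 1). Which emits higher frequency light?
6 → 1

Calculate the energy for each transition:

Transition 3 → 2:
ΔE₁ = |E_2 - E_3| = |-13.6057/2² - (-13.6057/3²)|
ΔE₁ = |-3.4014250000 - (-1.5117444444)| = 1.8896806 eV

Transition 6 → 1:
ΔE₂ = |E_1 - E_6| = |-13.6057/1² - (-13.6057/6²)|
ΔE₂ = |-13.6057000000 - (-0.3779361111)| = 13.2277639 eV

Since 13.2277639 eV > 1.8896806 eV, the transition 6 → 1 emits the more energetic photon.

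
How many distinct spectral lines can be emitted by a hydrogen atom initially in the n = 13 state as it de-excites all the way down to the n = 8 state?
15

The electron can occupy levels n = 8, 9, ..., 13 during de-excitation — that is m = 13 - 8 + 1 = 6 distinct levels.

The number of distinct spectral lines equals the number of ways to choose 2 of these m levels (each pair gives one possible emission transition):

Number of lines = m(m-1)/2 = 6×5/2 = 15

These correspond to all possible transitions between the 6 levels:
13 → 12, 13 → 11, 13 → 10, 13 → 9, 13 → 8, 12 → 11, 12 → 10, 12 → 9...

Each transition produces a photon with a unique energy (and thus wavelength). This count does not depend on Z.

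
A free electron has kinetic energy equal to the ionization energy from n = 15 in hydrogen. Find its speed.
1.45846e+05 m/s (or 0.048649% of c)

The binding energy at n = 15 for hydrogen is:
E_15 = -13.6057/15² = -0.0604697778 eV
|E_15| = 0.0604697778 eV

Convert to Joules:
KE = 0.0604697778 eV × (1.602177 × 10⁻¹⁹ J/eV) = 9.6883287e-21 J

Using KE = ½mv²:
v = √(2·KE/m_e)
v = √(2 × 9.6883287e-21 J / 9.10938 × 10⁻³¹ kg)
v = 1.45846e+05 m/s

This is approximately 0.048649% the speed of light.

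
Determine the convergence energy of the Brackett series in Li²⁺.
7.65 eV

The series limit corresponds to the transition from n = ∞ to n = 4.
This is the highest energy (shortest wavelength) transition in the Brackett series.

E_∞ = 0 eV
E_4 = -13.6057 × 3² / 4² = -7.65 eV

Energy at series limit:
ΔE = E_∞ - E_4 = 0 - (-7.65) = 7.65 eV

This energy equals the ionization energy from the n = 4 state of Li²⁺.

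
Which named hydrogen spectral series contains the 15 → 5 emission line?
Pfund series

The spectral series in hydrogen are named based on the final (lower) energy level:
- Lyman series: n_final = 1 (ultraviolet)
- Balmer series: n_final = 2 (visible/near-UV)
- Paschen series: n_final = 3 (infrared)
- Brackett series: n_final = 4 (infrared)
- Pfund series: n_final = 5 (far infrared)

Since this transition ends at n = 5, it belongs to the Pfund series.

For reference, this 15 → 5 line has photon energy
ΔE = 13.6057 eV × (1/5² - 1/15²) = 0.48375822222 eV,
corresponding to wavelength λ = hc/ΔE = 1239.84 eV·nm / 0.48375822222 eV = 2562.93318 nm in the far infrared region.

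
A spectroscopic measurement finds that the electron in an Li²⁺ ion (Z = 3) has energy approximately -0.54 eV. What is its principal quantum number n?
n = 15

The exact energy levels follow E_n = -13.6057 Z² / n² eV with Z = 3.

The measured value (-0.54 eV) is reported to only 2 significant figures, so we must test candidate n values and see which one matches to that precision.

Candidate energies:
  n = 13:  E = -13.6057 × 3² / 13² = -0.72456 eV
  n = 14:  E = -13.6057 × 3² / 14² = -0.62475 eV
  n = 15:  E = -13.6057 × 3² / 15² = -0.54423 eV  ← matches
  n = 16:  E = -13.6057 × 3² / 16² = -0.47833 eV
  n = 17:  E = -13.6057 × 3² / 17² = -0.42371 eV

Checking against the measurement of -0.54 eV (2 sig figs), only n = 15 agrees:
E_15 = -0.54423 eV, which rounds to -0.54 eV ✓

Therefore n = 15.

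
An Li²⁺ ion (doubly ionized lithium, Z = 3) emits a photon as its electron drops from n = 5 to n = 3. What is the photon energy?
8.708 eV

The energy levels are E_n = -13.6057 Z² eV / n².

Energy at n = 5: E_5 = -13.6057 × 3² / 5² = -4.898052 eV
Energy at n = 3: E_3 = -13.6057 × 3² / 3² = -13.605700 eV

For emission (electron falling to lower state), the photon energy is:
E_photon = E_5 - E_3 = |-4.898052 - (-13.605700)|
E_photon = 8.708 eV

This energy is carried away by the emitted photon.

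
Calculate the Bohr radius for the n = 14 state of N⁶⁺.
1.481696 nm (or 14.816962 Å)

The Bohr radius formula is:
r_n = n² a₀ / Z

where a₀ = 0.052917721 nm is the Bohr radius.

For N⁶⁺ (Z = 7) at n = 14:
r_14 = 14² × 0.052917721 nm / 7
r_14 = 196 × 0.052917721 nm / 7
r_14 = 10.3718733 nm / 7
r_14 = 1.481696 nm

The electron orbits at approximately 1.481696 nm from the nucleus.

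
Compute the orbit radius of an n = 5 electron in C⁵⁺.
0.220491 nm (or 2.204905 Å)

The Bohr radius formula is:
r_n = n² a₀ / Z

where a₀ = 0.052917721 nm is the Bohr radius.

For C⁵⁺ (Z = 6) at n = 5:
r_5 = 5² × 0.052917721 nm / 6
r_5 = 25 × 0.052917721 nm / 6
r_5 = 1.3229430 nm / 6
r_5 = 0.220491 nm

The electron orbits at approximately 0.220491 nm from the nucleus.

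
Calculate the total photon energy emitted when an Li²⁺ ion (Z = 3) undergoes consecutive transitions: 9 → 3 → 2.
29.10 eV

The energy levels of Li²⁺ are E_n = -13.6057 × 3² / n² eV.

First transition (9 → 3):
ΔE₁ = |E_3 - E_9|
ΔE₁ = |-13.60570000 - (-1.51174444)| = 12.09396 eV

Second transition (3 → 2):
ΔE₂ = |E_2 - E_3|
ΔE₂ = |-30.61282500 - (-13.60570000)| = 17.00713 eV

Total energy released:
E_total = ΔE₁ + ΔE₂ = 12.09396 + 17.00713 = 29.10 eV

Note: This equals the direct transition 9 → 2: 29.10 eV ✓
Energy is conserved regardless of the path taken.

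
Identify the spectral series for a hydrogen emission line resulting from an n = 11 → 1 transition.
Lyman series

The spectral series in hydrogen are named based on the final (lower) energy level:
- Lyman series: n_final = 1 (ultraviolet)
- Balmer series: n_final = 2 (visible/near-UV)
- Paschen series: n_final = 3 (infrared)
- Brackett series: n_final = 4 (infrared)
- Pfund series: n_final = 5 (far infrared)

Since this transition ends at n = 1, it belongs to the Lyman series.

For reference, this 11 → 1 line has photon energy
ΔE = 13.6057 eV × (1/1² - 1/11²) = 13.49326 eV,
corresponding to wavelength λ = hc/ΔE = 1239.84 eV·nm / 13.49326 eV = 91.886 nm in the ultraviolet region.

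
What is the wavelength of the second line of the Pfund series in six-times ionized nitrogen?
94.92 nm

The lines of a series are numbered from the longest wavelength (smallest ΔE) outward; the second line is the transition from n = n_f + 2 to n_f.
The Pfund series has all transitions ending at n_f = 5.

For N⁶⁺ (Z = 7), the second line (β-line) is the jump from n = 7 to n = 5:
E_7 = -13.6057 × 7² / 7² = -13.6057 eV
E_5 = -13.6057 × 7² / 5² = -26.6672 eV
ΔE = E_7 - E_5 = 13.0615 eV

λ = hc/E = 1239.84 eV·nm / 13.0615 eV
λ = 94.92 nm

This is the β-line of the Pfund series in N⁶⁺.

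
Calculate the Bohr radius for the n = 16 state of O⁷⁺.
1.693367 nm (or 16.933671 Å)

The Bohr radius formula is:
r_n = n² a₀ / Z

where a₀ = 0.052917721 nm is the Bohr radius.

For O⁷⁺ (Z = 8) at n = 16:
r_16 = 16² × 0.052917721 nm / 8
r_16 = 256 × 0.052917721 nm / 8
r_16 = 13.5469366 nm / 8
r_16 = 1.693367 nm

The electron orbits at approximately 1.693367 nm from the nucleus.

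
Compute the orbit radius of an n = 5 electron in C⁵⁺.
0.2205 nm (or 2.2049 Å)

The Bohr radius formula is:
r_n = n² a₀ / Z

where a₀ = 0.0529177 nm is the Bohr radius.

For C⁵⁺ (Z = 6) at n = 5:
r_5 = 5² × 0.0529177 nm / 6
r_5 = 25 × 0.0529177 nm / 6
r_5 = 1.32294 nm / 6
r_5 = 0.2205 nm

The electron orbits at approximately 0.2205 nm from the nucleus.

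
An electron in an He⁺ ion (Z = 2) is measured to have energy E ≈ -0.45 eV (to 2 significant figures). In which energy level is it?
n = 11

The exact energy levels follow E_n = -13.6057 Z² / n² eV with Z = 2.

The measured value (-0.45 eV) is reported to only 2 significant figures, so we must test candidate n values and see which one matches to that precision.

Candidate energies:
  n = 9:  E = -13.6057 × 2² / 9² = -0.67189 eV
  n = 10:  E = -13.6057 × 2² / 10² = -0.54423 eV
  n = 11:  E = -13.6057 × 2² / 11² = -0.44978 eV  ← matches
  n = 12:  E = -13.6057 × 2² / 12² = -0.37794 eV
  n = 13:  E = -13.6057 × 2² / 13² = -0.32203 eV

Checking against the measurement of -0.45 eV (2 sig figs), only n = 11 agrees:
E_11 = -0.44978 eV, which rounds to -0.45 eV ✓

Therefore n = 11.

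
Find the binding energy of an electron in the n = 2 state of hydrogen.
3.401425 eV

The ionization energy is the energy needed to remove the electron completely (n → ∞).

For hydrogen, E_n = -13.6057 eV / n².

At n = 2: E_2 = -13.6057 / 2² = -3.401425000 eV
At n = ∞: E_∞ = 0 eV

Ionization energy = E_∞ - E_2 = 0 - (-3.401425000) = 3.401425000 eV
Ionization energy ≈ 3.401425 eV

This is also called the binding energy of the electron in state n = 2.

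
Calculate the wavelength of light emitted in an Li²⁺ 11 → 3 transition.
98.449179 nm

First, find the transition energy using E_n = -13.6057 Z² / n² eV:
E_11 = -13.6057 × 3² / 11² = -1.01199421 eV
E_3 = -13.6057 × 3² / 3² = -13.60570000 eV

Photon energy: |ΔE| = |E_3 - E_11| = 12.59370579 eV

Convert to wavelength using E = hc/λ with hc = 1239.84 eV·nm:
λ = hc/E = 1239.84 eV·nm / 12.59370579 eV
λ = 98.449179 nm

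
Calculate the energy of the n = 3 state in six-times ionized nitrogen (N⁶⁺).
-74.075 eV

For hydrogen-like ions, the energy levels scale with Z²:
E_n = -13.6057 Z² / n² eV

For N⁶⁺ (Z = 7) at n = 3:
E_3 = -13.6057 × 7² / 3²
E_3 = -13.6057 × 49 / 9
E_3 = -666.6793 / 9
E_3 = -74.075 eV

The energy is 49 times more negative than hydrogen at the same n due to the stronger nuclear charge.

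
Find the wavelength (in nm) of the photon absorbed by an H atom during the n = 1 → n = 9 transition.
92.27 nm

First, find the transition energy using E_n = -13.6057 / n² eV:
E_1 = -13.6057 / 1² = -13.6057 eV
E_9 = -13.6057 / 9² = -0.1680 eV

Photon energy: |ΔE| = |E_9 - E_1| = 13.4377 eV

Convert to wavelength using E = hc/λ with hc = 1239.84 eV·nm:
λ = hc/E = 1239.84 eV·nm / 13.4377 eV
λ = 92.27 nm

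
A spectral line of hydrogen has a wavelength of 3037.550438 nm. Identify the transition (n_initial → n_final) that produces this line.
n = 10 → n = 5

First, find the photon energy from the wavelength (hc = 1239.84 eV·nm):
E = hc/λ = 1239.84 eV·nm / 3037.550438 nm = 0.40817100 eV

The energy levels of hydrogen satisfy E_n = -13.6057 / n² eV, so an emission n_i → n_f releases
ΔE = 13.6057 × (1/n_f² − 1/n_i²) eV.

Setting ΔE equal to the photon energy:
1/n_f² − 1/n_i² = 0.40817100 / 13.6057 = 0.030000000

Since 1/n_i² must be positive, we need 1/n_f² > 0.030000000, i.e. n_f ≤ 5. For each allowed n_f, solve n_i = (1/n_f² − 0.030000000)^(−1/2) and check whether it is a whole number:
  n_f = 1: 1/n_i² = 1.000000000 − 0.030000000 = 0.970000000 → n_i = 1.015  (not an integer) ✗
  n_f = 2: 1/n_i² = 0.250000000 − 0.030000000 = 0.220000000 → n_i = 2.132  (not an integer) ✗
  n_f = 3: 1/n_i² = 0.111111111 − 0.030000000 = 0.081111111 → n_i = 3.511  (not an integer) ✗
  n_f = 4: 1/n_i² = 0.062500000 − 0.030000000 = 0.032500000 → n_i = 5.547  (not an integer) ✗
  n_f = 5: 1/n_i² = 0.040000000 − 0.030000000 = 0.010000000 → n_i = 10.000  → integer, n_i = 10 ✓

Only n_f = 5 gives an integer upper level, n_i = 10.

The transition is from n = 10 to n = 5 (emission).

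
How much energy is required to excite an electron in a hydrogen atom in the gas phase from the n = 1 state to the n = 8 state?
13.393111 eV

The energy levels of a hydrogen-like atom are E_n = -13.6057 eV / n².

Energy at n = 1: E_1 = -13.6057 / 1² = -13.605700000 eV
Energy at n = 8: E_8 = -13.6057 / 8² = -0.212589063 eV

The excitation energy is the difference:
ΔE = E_8 - E_1
ΔE = -0.212589063 - (-13.605700000)
ΔE = 13.393111 eV

Since this is positive, energy must be absorbed (photon absorption).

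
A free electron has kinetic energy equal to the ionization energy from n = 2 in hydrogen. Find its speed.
1.09e+06 m/s (or 0.3649% of c)

The binding energy at n = 2 for hydrogen is:
E_2 = -13.6057/2² = -3.401425 eV
|E_2| = 3.401425 eV

Convert to Joules:
KE = 3.401425 eV × (1.602177 × 10⁻¹⁹ J/eV) = 5.4497e-19 J

Using KE = ½mv²:
v = √(2·KE/m_e)
v = √(2 × 5.4497e-19 J / 9.10938 × 10⁻³¹ kg)
v = 1.09e+06 m/s

This is approximately 0.3649% the speed of light.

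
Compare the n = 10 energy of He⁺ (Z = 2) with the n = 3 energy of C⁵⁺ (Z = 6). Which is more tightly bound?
C⁵⁺ at n = 3 (E = -54.42280 eV)

Using E_n = -13.6057 Z² / n² eV:

He⁺ (Z = 2) at n = 10:
E = -13.6057 × 2² / 10² = -13.6057 × 4 / 100 = -0.54422800 eV

C⁵⁺ (Z = 6) at n = 3:
E = -13.6057 × 6² / 3² = -13.6057 × 36 / 9 = -54.42280000 eV

Since -54.42280000 eV < -0.54422800 eV,
C⁵⁺ at n = 3 is more tightly bound (requires more energy to ionize).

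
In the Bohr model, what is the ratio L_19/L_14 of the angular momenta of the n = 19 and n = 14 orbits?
1.3571

In the Bohr model, L_n = nℏ, so the ratio is purely the ratio of quantum numbers:

L_19/L_14 = 19ℏ / 14ℏ = 19/14 = 1.3571

The angular momentum scales linearly with n.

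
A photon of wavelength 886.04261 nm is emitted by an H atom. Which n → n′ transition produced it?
n = 11 → n = 3

First, find the photon energy from the wavelength (hc = 1239.84 eV·nm):
E = hc/λ = 1239.84 eV·nm / 886.04261 nm = 1.3993006 eV

The energy levels of hydrogen satisfy E_n = -13.6057 / n² eV, so an emission n_i → n_f releases
ΔE = 13.6057 × (1/n_f² − 1/n_i²) eV.

Setting ΔE equal to the photon energy:
1/n_f² − 1/n_i² = 1.3993006 / 13.6057 = 0.10284665

Since 1/n_i² must be positive, we need 1/n_f² > 0.10284665, i.e. n_f ≤ 3. For each allowed n_f, solve n_i = (1/n_f² − 0.10284665)^(−1/2) and check whether it is a whole number:
  n_f = 1: 1/n_i² = 1.00000000 − 0.10284665 = 0.89715335 → n_i = 1.056  (not an integer) ✗
  n_f = 2: 1/n_i² = 0.25000000 − 0.10284665 = 0.14715335 → n_i = 2.607  (not an integer) ✗
  n_f = 3: 1/n_i² = 0.11111111 − 0.10284665 = 0.00826446 → n_i = 11.000  → integer, n_i = 11 ✓

Only n_f = 3 gives an integer upper level, n_i = 11.

The transition is from n = 11 to n = 3 (emission).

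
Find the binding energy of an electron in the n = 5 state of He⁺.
2.17691 eV

The ionization energy is the energy needed to remove the electron completely (n → ∞).

For a hydrogen-like ion with Z = 2, E_n = -13.6057 Z² / n² eV.

At n = 5: E_5 = -13.6057 × 2² / 5² = -2.17691200 eV
At n = ∞: E_∞ = 0 eV

Ionization energy = E_∞ - E_5 = 0 - (-2.17691200) = 2.17691200 eV
Ionization energy ≈ 2.17691 eV

This is also called the binding energy of the electron in state n = 5.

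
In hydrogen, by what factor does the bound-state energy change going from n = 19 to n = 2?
90.250000

Using E_n = -13.6057 Z² / n² eV with Z = 1:

E_2 = -13.6057 / 2² = -13.6057 / 4 = -3.401425000000 eV
E_19 = -13.6057 / 19² = -13.6057 / 361 = -0.037688919668 eV

The ratio is:
E_2/E_19 = (-3.401425000000) / (-0.037688919668)
E_2/E_19 = (-13.6057/4) / (-13.6057/361)
E_2/E_19 = 361/4
E_2/E_19 = 90.250000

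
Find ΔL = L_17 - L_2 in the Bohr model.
1.58186e-33 J·s (or 15ℏ)

In the Bohr model, L_n = nℏ where ℏ = 1.0545718e-34 J·s.

L_17 = 17ℏ = 1.7927721e-33 J·s
L_2 = 2ℏ = 2.1091436e-34 J·s

ΔL = L_17 - L_2 = (17 - 2)ℏ = 15ℏ
ΔL = 15 × 1.0545718e-34 J·s = 1.58186e-33 J·s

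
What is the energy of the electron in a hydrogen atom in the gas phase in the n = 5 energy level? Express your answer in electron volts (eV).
-0.544228 eV

The energy levels of a hydrogen-like atom are given by:
E_n = -13.6057 eV / n²

For n = 5:
E_5 = -13.6057 eV / 5²
E_5 = -13.6057 eV / 25
E_5 = -0.544228 eV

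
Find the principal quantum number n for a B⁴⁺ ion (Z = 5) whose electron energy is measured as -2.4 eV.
n = 12

The exact energy levels follow E_n = -13.6057 Z² / n² eV with Z = 5.

The measured value (-2.4 eV) is reported to only 2 significant figures, so we must test candidate n values and see which one matches to that precision.

Candidate energies:
  n = 10:  E = -13.6057 × 5² / 10² = -3.40143 eV
  n = 11:  E = -13.6057 × 5² / 11² = -2.81110 eV
  n = 12:  E = -13.6057 × 5² / 12² = -2.36210 eV  ← matches
  n = 13:  E = -13.6057 × 5² / 13² = -2.01268 eV
  n = 14:  E = -13.6057 × 5² / 14² = -1.73542 eV

Checking against the measurement of -2.4 eV (2 sig figs), only n = 12 agrees:
E_12 = -2.36210 eV, which rounds to -2.4 eV ✓

Therefore n = 12.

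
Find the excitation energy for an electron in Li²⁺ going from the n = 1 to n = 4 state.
114.798094 eV

The energy levels of a hydrogen-like atom are E_n = -13.6057 Z² eV / n².

Energy at n = 1: E_1 = -13.6057 × 3² / 1² = -122.451300000 eV
Energy at n = 4: E_4 = -13.6057 × 3² / 4² = -7.653206250 eV

The excitation energy is the difference:
ΔE = E_4 - E_1
ΔE = -7.653206250 - (-122.451300000)
ΔE = 114.798094 eV

Since this is positive, energy must be absorbed (photon absorption).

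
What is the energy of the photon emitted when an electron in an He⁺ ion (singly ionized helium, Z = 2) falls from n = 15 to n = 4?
3.15955 eV

The energy levels are E_n = -13.6057 Z² eV / n².

Energy at n = 15: E_15 = -13.6057 × 2² / 15² = -0.24187911 eV
Energy at n = 4: E_4 = -13.6057 × 2² / 4² = -3.40142500 eV

For emission (electron falling to lower state), the photon energy is:
E_photon = E_15 - E_4 = |-0.24187911 - (-3.40142500)|
E_photon = 3.15955 eV

This energy is carried away by the emitted photon.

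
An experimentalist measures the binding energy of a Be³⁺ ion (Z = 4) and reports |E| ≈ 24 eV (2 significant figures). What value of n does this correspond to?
n = 3

The exact energy levels follow E_n = -13.6057 Z² / n² eV with Z = 4.

The measured value (-24 eV) is reported to only 2 significant figures, so we must test candidate n values and see which one matches to that precision.

Candidate energies:
  n = 1:  E = -13.6057 × 4² / 1² = -217.69120 eV
  n = 2:  E = -13.6057 × 4² / 2² = -54.42280 eV
  n = 3:  E = -13.6057 × 4² / 3² = -24.18791 eV  ← matches
  n = 4:  E = -13.6057 × 4² / 4² = -13.60570 eV
  n = 5:  E = -13.6057 × 4² / 5² = -8.70765 eV

Checking against the measurement of -24 eV (2 sig figs), only n = 3 agrees:
E_3 = -24.18791 eV, which rounds to -24 eV ✓

Therefore n = 3.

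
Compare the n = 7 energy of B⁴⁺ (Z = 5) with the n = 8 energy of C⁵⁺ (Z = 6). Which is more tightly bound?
C⁵⁺ at n = 8 (E = -7.65 eV)

Using E_n = -13.6057 Z² / n² eV:

B⁴⁺ (Z = 5) at n = 7:
E = -13.6057 × 5² / 7² = -13.6057 × 25 / 49 = -6.94168 eV

C⁵⁺ (Z = 6) at n = 8:
E = -13.6057 × 6² / 8² = -13.6057 × 36 / 64 = -7.65321 eV

Since -7.65321 eV < -6.94168 eV,
C⁵⁺ at n = 8 is more tightly bound (requires more energy to ionize).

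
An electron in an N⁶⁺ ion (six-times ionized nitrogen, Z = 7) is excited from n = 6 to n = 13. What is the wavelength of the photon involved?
85.07 nm

First, find the transition energy using E_n = -13.6057 Z² / n² eV:
E_6 = -13.6057 × 7² / 6² = -18.5189 eV
E_13 = -13.6057 × 7² / 13² = -3.9448 eV

Photon energy: |ΔE| = |E_13 - E_6| = 14.5741 eV

Convert to wavelength using E = hc/λ with hc = 1239.84 eV·nm:
λ = hc/E = 1239.84 eV·nm / 14.5741 eV
λ = 85.07 nm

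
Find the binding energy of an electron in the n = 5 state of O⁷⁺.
34.8306 eV

The ionization energy is the energy needed to remove the electron completely (n → ∞).

For a hydrogen-like ion with Z = 8, E_n = -13.6057 Z² / n² eV.

At n = 5: E_5 = -13.6057 × 8² / 5² = -34.8305920 eV
At n = ∞: E_∞ = 0 eV

Ionization energy = E_∞ - E_5 = 0 - (-34.8305920) = 34.8305920 eV
Ionization energy ≈ 34.8306 eV

This is also called the binding energy of the electron in state n = 5.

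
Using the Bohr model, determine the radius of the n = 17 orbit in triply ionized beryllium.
3.82331 nm (or 38.23305 Å)

The Bohr radius formula is:
r_n = n² a₀ / Z

where a₀ = 0.05291772 nm is the Bohr radius.

For Be³⁺ (Z = 4) at n = 17:
r_17 = 17² × 0.05291772 nm / 4
r_17 = 289 × 0.05291772 nm / 4
r_17 = 15.293221 nm / 4
r_17 = 3.82331 nm

The electron orbits at approximately 3.82331 nm from the nucleus.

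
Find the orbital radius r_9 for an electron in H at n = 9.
4.2863 nm (or 42.8633 Å)

The Bohr radius formula is:
r_n = n² a₀ / Z

where a₀ = 0.0529177 nm is the Bohr radius.

For H (Z = 1) at n = 9:
r_9 = 9² × 0.0529177 nm / 1
r_9 = 81 × 0.0529177 nm / 1
r_9 = 4.28633 nm / 1
r_9 = 4.2863 nm

The electron orbits at approximately 4.2863 nm from the nucleus.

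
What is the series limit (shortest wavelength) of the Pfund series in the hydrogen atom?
2278.16283 nm

The series limit corresponds to the transition from n = ∞ to n = 5.
This is the highest energy (shortest wavelength) transition in the Pfund series.

E_∞ = 0 eV
E_5 = -13.6057 / 5² = -0.54422800000 eV

Energy at series limit:
ΔE = E_∞ - E_5 = 0 - (-0.54422800000) = 0.54422800000 eV
λ = hc/E = 1239.84 eV·nm / 0.54422800000 eV = 2278.16283 nm

This energy equals the ionization energy from the n = 5 state of hydrogen.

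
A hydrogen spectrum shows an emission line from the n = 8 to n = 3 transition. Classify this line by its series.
Paschen series

The spectral series in hydrogen are named based on the final (lower) energy level:
- Lyman series: n_final = 1 (ultraviolet)
- Balmer series: n_final = 2 (visible/near-UV)
- Paschen series: n_final = 3 (infrared)
- Brackett series: n_final = 4 (infrared)
- Pfund series: n_final = 5 (far infrared)

Since this transition ends at n = 3, it belongs to the Paschen series.

For reference, this 8 → 3 line has photon energy
ΔE = 13.6057 eV × (1/3² - 1/8²) = 1.299155382 eV,
corresponding to wavelength λ = hc/ΔE = 1239.84 eV·nm / 1.299155382 eV = 954.34312 nm in the infrared region.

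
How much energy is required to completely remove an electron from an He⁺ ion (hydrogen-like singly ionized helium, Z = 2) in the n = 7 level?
1.11067 eV

The ionization energy is the energy needed to remove the electron completely (n → ∞).

For a hydrogen-like ion with Z = 2, E_n = -13.6057 Z² / n² eV.

At n = 7: E_7 = -13.6057 × 2² / 7² = -1.11066939 eV
At n = ∞: E_∞ = 0 eV

Ionization energy = E_∞ - E_7 = 0 - (-1.11066939) = 1.11066939 eV
Ionization energy ≈ 1.11067 eV

This is also called the binding energy of the electron in state n = 7.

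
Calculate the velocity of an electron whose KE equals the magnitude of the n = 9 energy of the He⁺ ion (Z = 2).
4.86154e+05 m/s (or 0.162% of c)

The binding energy at n = 9 for He⁺ is:
E_9 = -13.6057 × 2²/9² = -0.671886420 eV
|E_9| = 0.671886420 eV

Convert to Joules:
KE = 0.671886420 eV × (1.602177 × 10⁻¹⁹ J/eV) = 1.0764810e-19 J

Using KE = ½mv²:
v = √(2·KE/m_e)
v = √(2 × 1.0764810e-19 J / 9.10938 × 10⁻³¹ kg)
v = 4.86154e+05 m/s

This is approximately 0.162% the speed of light.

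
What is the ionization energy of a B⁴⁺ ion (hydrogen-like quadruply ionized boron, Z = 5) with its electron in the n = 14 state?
1.74 eV

The ionization energy is the energy needed to remove the electron completely (n → ∞).

For a hydrogen-like ion with Z = 5, E_n = -13.6057 Z² / n² eV.

At n = 14: E_14 = -13.6057 × 5² / 14² = -1.73542 eV
At n = ∞: E_∞ = 0 eV

Ionization energy = E_∞ - E_14 = 0 - (-1.73542) = 1.73542 eV
Ionization energy ≈ 1.74 eV

This is also called the binding energy of the electron in state n = 14.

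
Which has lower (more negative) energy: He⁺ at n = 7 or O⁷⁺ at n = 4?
O⁷⁺ at n = 4 (E = -54.42280 eV)

Using E_n = -13.6057 Z² / n² eV:

He⁺ (Z = 2) at n = 7:
E = -13.6057 × 2² / 7² = -13.6057 × 4 / 49 = -1.11066939 eV

O⁷⁺ (Z = 8) at n = 4:
E = -13.6057 × 8² / 4² = -13.6057 × 64 / 16 = -54.42280000 eV

Since -54.42280000 eV < -1.11066939 eV,
O⁷⁺ at n = 4 is more tightly bound (requires more energy to ionize).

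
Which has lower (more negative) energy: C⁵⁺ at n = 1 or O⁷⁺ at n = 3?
C⁵⁺ at n = 1 (E = -489.8052 eV)

Using E_n = -13.6057 Z² / n² eV:

C⁵⁺ (Z = 6) at n = 1:
E = -13.6057 × 6² / 1² = -13.6057 × 36 / 1 = -489.8052000 eV

O⁷⁺ (Z = 8) at n = 3:
E = -13.6057 × 8² / 3² = -13.6057 × 64 / 9 = -96.7516444 eV

Since -489.8052000 eV < -96.7516444 eV,
C⁵⁺ at n = 1 is more tightly bound (requires more energy to ionize).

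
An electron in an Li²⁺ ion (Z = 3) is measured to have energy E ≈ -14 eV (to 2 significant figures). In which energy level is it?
n = 3

The exact energy levels follow E_n = -13.6057 Z² / n² eV with Z = 3.

The measured value (-14 eV) is reported to only 2 significant figures, so we must test candidate n values and see which one matches to that precision.

Candidate energies:
  n = 1:  E = -13.6057 × 3² / 1² = -122.45130 eV
  n = 2:  E = -13.6057 × 3² / 2² = -30.61283 eV
  n = 3:  E = -13.6057 × 3² / 3² = -13.60570 eV  ← matches
  n = 4:  E = -13.6057 × 3² / 4² = -7.65321 eV
  n = 5:  E = -13.6057 × 3² / 5² = -4.89805 eV

Checking against the measurement of -14 eV (2 sig figs), only n = 3 agrees:
E_3 = -13.60570 eV, which rounds to -14 eV ✓

Therefore n = 3.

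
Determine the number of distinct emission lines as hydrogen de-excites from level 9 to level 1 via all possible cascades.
36

The electron can occupy levels n = 1, 2, ..., 9 during de-excitation — that is m = 9 - 1 + 1 = 9 distinct levels.

The number of distinct spectral lines equals the number of ways to choose 2 of these m levels (each pair gives one possible emission transition):

Number of lines = m(m-1)/2 = 9×8/2 = 36

These correspond to all possible transitions between the 9 levels:
9 → 8, 9 → 7, 9 → 6, 9 → 5, 9 → 4, 9 → 3, 9 → 2, 9 → 1...

Each transition produces a photon with a unique energy (and thus wavelength). This count does not depend on Z.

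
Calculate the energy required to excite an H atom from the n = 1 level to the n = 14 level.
13.53628 eV

The energy levels of a hydrogen-like atom are E_n = -13.6057 eV / n².

Energy at n = 1: E_1 = -13.6057 / 1² = -13.60570000 eV
Energy at n = 14: E_14 = -13.6057 / 14² = -0.06941684 eV

The excitation energy is the difference:
ΔE = E_14 - E_1
ΔE = -0.06941684 - (-13.60570000)
ΔE = 13.53628 eV

Since this is positive, energy must be absorbed (photon absorption).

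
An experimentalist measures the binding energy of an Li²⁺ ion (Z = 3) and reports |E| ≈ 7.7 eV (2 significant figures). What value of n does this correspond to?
n = 4

The exact energy levels follow E_n = -13.6057 Z² / n² eV with Z = 3.

The measured value (-7.7 eV) is reported to only 2 significant figures, so we must test candidate n values and see which one matches to that precision.

Candidate energies:
  n = 2:  E = -13.6057 × 3² / 2² = -30.61283 eV
  n = 3:  E = -13.6057 × 3² / 3² = -13.60570 eV
  n = 4:  E = -13.6057 × 3² / 4² = -7.65321 eV  ← matches
  n = 5:  E = -13.6057 × 3² / 5² = -4.89805 eV
  n = 6:  E = -13.6057 × 3² / 6² = -3.40143 eV

Checking against the measurement of -7.7 eV (2 sig figs), only n = 4 agrees:
E_4 = -7.65321 eV, which rounds to -7.7 eV ✓

Therefore n = 4.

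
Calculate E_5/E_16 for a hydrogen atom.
10.24

Using E_n = -13.6057 Z² / n² eV with Z = 1:

E_5 = -13.6057 / 5² = -13.6057 / 25 = -0.54422800 eV
E_16 = -13.6057 / 16² = -13.6057 / 256 = -0.05314727 eV

The ratio is:
E_5/E_16 = (-0.54422800) / (-0.05314727)
E_5/E_16 = (-13.6057/25) / (-13.6057/256)
E_5/E_16 = 256/25
E_5/E_16 = 10.24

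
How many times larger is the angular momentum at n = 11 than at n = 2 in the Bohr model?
5.5000

In the Bohr model, L_n = nℏ, so the ratio is purely the ratio of quantum numbers:

L_11/L_2 = 11ℏ / 2ℏ = 11/2 = 5.5000

The angular momentum scales linearly with n.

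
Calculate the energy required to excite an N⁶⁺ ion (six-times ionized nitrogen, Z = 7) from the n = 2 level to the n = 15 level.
163.707 eV

The energy levels of a hydrogen-like atom are E_n = -13.6057 Z² eV / n².

Energy at n = 2: E_2 = -13.6057 × 7² / 2² = -166.669825 eV
Energy at n = 15: E_15 = -13.6057 × 7² / 15² = -2.963019 eV

The excitation energy is the difference:
ΔE = E_15 - E_2
ΔE = -2.963019 - (-166.669825)
ΔE = 163.707 eV

Since this is positive, energy must be absorbed (photon absorption).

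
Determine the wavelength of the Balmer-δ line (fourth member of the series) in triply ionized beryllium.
25.629332 nm

The lines of a series are numbered from the longest wavelength (smallest ΔE) outward; the fourth line is the transition from n = n_f + 4 to n_f.
The Balmer series has all transitions ending at n_f = 2.

For Be³⁺ (Z = 4), the fourth line (δ-line) is the jump from n = 6 to n = 2:
E_6 = -13.6057 × 4² / 6² = -6.04697778 eV
E_2 = -13.6057 × 4² / 2² = -54.42280000 eV
ΔE = E_6 - E_2 = 48.37582222 eV

λ = hc/E = 1239.84 eV·nm / 48.37582222 eV
λ = 25.629332 nm

This is the δ-line of the Balmer series in Be³⁺.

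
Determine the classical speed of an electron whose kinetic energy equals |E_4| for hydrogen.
5.47e+05 m/s (or 0.1824% of c)

The binding energy at n = 4 for hydrogen is:
E_4 = -13.6057/4² = -0.850356 eV
|E_4| = 0.850356 eV

Convert to Joules:
KE = 0.850356 eV × (1.602177 × 10⁻¹⁹ J/eV) = 1.3624e-19 J

Using KE = ½mv²:
v = √(2·KE/m_e)
v = √(2 × 1.3624e-19 J / 9.10938 × 10⁻³¹ kg)
v = 5.47e+05 m/s

This is approximately 0.1824% the speed of light.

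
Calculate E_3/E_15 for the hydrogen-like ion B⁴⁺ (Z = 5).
25.00

Using E_n = -13.6057 Z² / n² eV with Z = 5:

E_3 = -13.6057 × 5² / 3² = -340.1425 / 9 = -37.79361111 eV
E_15 = -13.6057 × 5² / 15² = -340.1425 / 225 = -1.51174444 eV

The ratio is:
E_3/E_15 = (-37.79361111) / (-1.51174444)
E_3/E_15 = (-340.1425/9) / (-340.1425/225)
E_3/E_15 = 225/9
E_3/E_15 = 25.00
(Note: the Z² factors cancel in the ratio.)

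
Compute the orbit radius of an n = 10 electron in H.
5.291772 nm (or 52.917721 Å)

The Bohr radius formula is:
r_n = n² a₀ / Z

where a₀ = 0.052917721 nm is the Bohr radius.

For H (Z = 1) at n = 10:
r_10 = 10² × 0.052917721 nm / 1
r_10 = 100 × 0.052917721 nm / 1
r_10 = 5.2917721 nm / 1
r_10 = 5.291772 nm

The electron orbits at approximately 5.291772 nm from the nucleus.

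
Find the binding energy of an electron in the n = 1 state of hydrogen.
13.606 eV

The ionization energy is the energy needed to remove the electron completely (n → ∞).

For hydrogen, E_n = -13.6057 eV / n².

At n = 1: E_1 = -13.6057 / 1² = -13.605700 eV
At n = ∞: E_∞ = 0 eV

Ionization energy = E_∞ - E_1 = 0 - (-13.605700) = 13.605700 eV
Ionization energy ≈ 13.606 eV

This is also called the binding energy of the electron in state n = 1.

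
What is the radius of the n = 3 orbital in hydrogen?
0.476260 nm (or 4.762595 Å)

The Bohr radius formula is:
r_n = n² a₀ / Z

where a₀ = 0.052917721 nm is the Bohr radius.

For H (Z = 1) at n = 3:
r_3 = 3² × 0.052917721 nm / 1
r_3 = 9 × 0.052917721 nm / 1
r_3 = 0.4762595 nm / 1
r_3 = 0.476260 nm

The electron orbits at approximately 0.476260 nm from the nucleus.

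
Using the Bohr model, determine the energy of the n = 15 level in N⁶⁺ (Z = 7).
-2.963019 eV

For hydrogen-like ions, the energy levels scale with Z²:
E_n = -13.6057 Z² / n² eV

For N⁶⁺ (Z = 7) at n = 15:
E_15 = -13.6057 × 7² / 15²
E_15 = -13.6057 × 49 / 225
E_15 = -666.6793 / 225
E_15 = -2.963019 eV

The energy is 49 times more negative than hydrogen at the same n due to the stronger nuclear charge.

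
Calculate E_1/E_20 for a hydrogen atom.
400.000000

Using E_n = -13.6057 Z² / n² eV with Z = 1:

E_1 = -13.6057 / 1² = -13.6057 / 1 = -13.605700000000 eV
E_20 = -13.6057 / 20² = -13.6057 / 400 = -0.034014250000 eV

The ratio is:
E_1/E_20 = (-13.605700000000) / (-0.034014250000)
E_1/E_20 = (-13.6057/1) / (-13.6057/400)
E_1/E_20 = 400/1
E_1/E_20 = 400.000000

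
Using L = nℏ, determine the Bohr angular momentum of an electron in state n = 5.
5.2729e-34 J·s (or 5ℏ)

In the Bohr model, angular momentum is quantized:
L = nℏ

where ℏ = h/(2π) = 1.054572e-34 J·s

For n = 5:
L = 5 × 1.054572e-34 J·s
L = 5.2729e-34 J·s

This can also be written as L = 5ℏ.
The angular momentum is an integer multiple of the reduced Planck constant.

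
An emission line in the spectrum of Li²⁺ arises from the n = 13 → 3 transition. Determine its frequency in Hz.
3.115e+15 Hz

First, find the transition energy:
E_13 = -13.6057 × 3² / 13² = -0.72456 eV
E_3 = -13.6057 × 3² / 3² = -13.60570 eV
|ΔE| = |E_3 - E_13| = 12.88114 eV

Convert to Joules: E = 12.88114 eV × (1.602177 × 10⁻¹⁹ J/eV) = 2.06379e-18 J

Using E = hf:
f = E/h = 2.06379e-18 J / (6.62607 × 10⁻³⁴ J·s)
f = 3.115e+15 Hz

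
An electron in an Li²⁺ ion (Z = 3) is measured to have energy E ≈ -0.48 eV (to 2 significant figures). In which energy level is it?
n = 16

The exact energy levels follow E_n = -13.6057 Z² / n² eV with Z = 3.

The measured value (-0.48 eV) is reported to only 2 significant figures, so we must test candidate n values and see which one matches to that precision.

Candidate energies:
  n = 14:  E = -13.6057 × 3² / 14² = -0.62475 eV
  n = 15:  E = -13.6057 × 3² / 15² = -0.54423 eV
  n = 16:  E = -13.6057 × 3² / 16² = -0.47833 eV  ← matches
  n = 17:  E = -13.6057 × 3² / 17² = -0.42371 eV
  n = 18:  E = -13.6057 × 3² / 18² = -0.37794 eV

Checking against the measurement of -0.48 eV (2 sig figs), only n = 16 agrees:
E_16 = -0.47833 eV, which rounds to -0.48 eV ✓

Therefore n = 16.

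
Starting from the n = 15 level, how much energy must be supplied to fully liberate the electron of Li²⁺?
0.54423 eV

The ionization energy is the energy needed to remove the electron completely (n → ∞).

For a hydrogen-like ion with Z = 3, E_n = -13.6057 Z² / n² eV.

At n = 15: E_15 = -13.6057 × 3² / 15² = -0.54422800 eV
At n = ∞: E_∞ = 0 eV

Ionization energy = E_∞ - E_15 = 0 - (-0.54422800) = 0.54422800 eV
Ionization energy ≈ 0.54423 eV

This is also called the binding energy of the electron in state n = 15.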